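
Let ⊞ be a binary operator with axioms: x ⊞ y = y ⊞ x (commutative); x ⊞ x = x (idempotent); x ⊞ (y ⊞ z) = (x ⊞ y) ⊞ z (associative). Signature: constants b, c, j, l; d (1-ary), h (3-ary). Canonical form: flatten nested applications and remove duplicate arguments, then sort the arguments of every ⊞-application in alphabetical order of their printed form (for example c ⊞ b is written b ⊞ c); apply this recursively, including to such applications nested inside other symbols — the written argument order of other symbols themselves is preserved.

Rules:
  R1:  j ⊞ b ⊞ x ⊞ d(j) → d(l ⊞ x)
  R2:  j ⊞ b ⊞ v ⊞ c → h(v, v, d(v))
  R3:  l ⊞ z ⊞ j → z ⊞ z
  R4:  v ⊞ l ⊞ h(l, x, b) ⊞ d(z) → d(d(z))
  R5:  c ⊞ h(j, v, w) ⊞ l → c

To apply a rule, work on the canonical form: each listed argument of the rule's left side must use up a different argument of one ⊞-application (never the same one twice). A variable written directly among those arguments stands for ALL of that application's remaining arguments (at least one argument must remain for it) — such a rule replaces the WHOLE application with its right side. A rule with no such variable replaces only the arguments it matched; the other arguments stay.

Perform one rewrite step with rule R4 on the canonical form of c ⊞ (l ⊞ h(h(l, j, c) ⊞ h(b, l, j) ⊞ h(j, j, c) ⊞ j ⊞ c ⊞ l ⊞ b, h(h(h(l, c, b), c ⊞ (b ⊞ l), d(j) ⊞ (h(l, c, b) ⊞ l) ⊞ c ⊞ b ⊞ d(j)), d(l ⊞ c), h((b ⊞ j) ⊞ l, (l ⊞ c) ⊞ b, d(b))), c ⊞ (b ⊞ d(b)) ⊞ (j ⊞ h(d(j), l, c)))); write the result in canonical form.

Answer: c ⊞ h(b ⊞ c ⊞ h(b, l, j) ⊞ h(j, j, c) ⊞ h(l, j, c) ⊞ j ⊞ l, h(h(h(l, c, b), b ⊞ c ⊞ l, d(d(j))), d(c ⊞ l), h(b ⊞ j ⊞ l, b ⊞ c ⊞ l, d(b))), b ⊞ c ⊞ d(b) ⊞ h(d(j), l, c) ⊞ j) ⊞ l

Derivation:
Canonical form:  c ⊞ h(b ⊞ c ⊞ h(b, l, j) ⊞ h(j, j, c) ⊞ h(l, j, c) ⊞ j ⊞ l, h(h(h(l, c, b), b ⊞ c ⊞ l, b ⊞ c ⊞ d(j) ⊞ h(l, c, b) ⊞ l), d(c ⊞ l), h(b ⊞ j ⊞ l, b ⊞ c ⊞ l, d(b))), b ⊞ c ⊞ d(b) ⊞ h(d(j), l, c) ⊞ j) ⊞ l
Apply R4:  consuming d(j), h(l, c, b), l;  v := b ⊞ c, x := c, z := j
The variable takes the whole remainder — replace the entire application.
New term:  c ⊞ h(b ⊞ c ⊞ h(b, l, j) ⊞ h(j, j, c) ⊞ h(l, j, c) ⊞ j ⊞ l, h(h(h(l, c, b), b ⊞ c ⊞ l, d(d(j))), d(c ⊞ l), h(b ⊞ j ⊞ l, b ⊞ c ⊞ l, d(b))), b ⊞ c ⊞ d(b) ⊞ h(d(j), l, c) ⊞ j) ⊞ l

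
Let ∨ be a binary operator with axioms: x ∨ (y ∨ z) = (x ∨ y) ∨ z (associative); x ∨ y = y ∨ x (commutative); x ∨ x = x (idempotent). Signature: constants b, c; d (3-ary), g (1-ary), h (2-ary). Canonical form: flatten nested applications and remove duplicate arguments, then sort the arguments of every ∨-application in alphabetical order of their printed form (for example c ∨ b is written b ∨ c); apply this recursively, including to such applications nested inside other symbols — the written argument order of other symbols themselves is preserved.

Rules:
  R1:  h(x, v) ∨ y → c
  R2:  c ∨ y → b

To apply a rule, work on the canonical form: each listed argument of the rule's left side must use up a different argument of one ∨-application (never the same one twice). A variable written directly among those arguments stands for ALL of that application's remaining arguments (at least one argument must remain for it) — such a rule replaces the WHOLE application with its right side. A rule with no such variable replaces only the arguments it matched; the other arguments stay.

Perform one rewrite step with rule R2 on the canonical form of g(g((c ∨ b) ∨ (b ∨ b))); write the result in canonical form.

Answer: g(g(b))

Derivation:
Canonical form:  g(g(b ∨ c))
Apply R2:  consuming c;  y := b
The extension variable absorbs all remaining arguments, so the whole application is rewritten.
Giving:  g(g(b))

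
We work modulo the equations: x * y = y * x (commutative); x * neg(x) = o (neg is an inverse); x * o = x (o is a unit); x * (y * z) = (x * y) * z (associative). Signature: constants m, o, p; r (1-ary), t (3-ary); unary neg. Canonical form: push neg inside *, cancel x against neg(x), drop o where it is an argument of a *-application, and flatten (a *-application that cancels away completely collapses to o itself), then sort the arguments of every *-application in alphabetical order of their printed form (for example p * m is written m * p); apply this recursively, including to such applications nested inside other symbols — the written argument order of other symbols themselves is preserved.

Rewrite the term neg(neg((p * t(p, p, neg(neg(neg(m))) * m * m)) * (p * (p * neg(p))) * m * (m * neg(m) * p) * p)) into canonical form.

Answer: m * p * p * p * p * t(p, p, m)

Derivation:
Push neg inside:  distribute neg over * and collapse double neg
Combine occurrences:  p * p * p * p * t(p, p, m) * m
Order the arguments:  m * p * p * p * p * t(p, p, m)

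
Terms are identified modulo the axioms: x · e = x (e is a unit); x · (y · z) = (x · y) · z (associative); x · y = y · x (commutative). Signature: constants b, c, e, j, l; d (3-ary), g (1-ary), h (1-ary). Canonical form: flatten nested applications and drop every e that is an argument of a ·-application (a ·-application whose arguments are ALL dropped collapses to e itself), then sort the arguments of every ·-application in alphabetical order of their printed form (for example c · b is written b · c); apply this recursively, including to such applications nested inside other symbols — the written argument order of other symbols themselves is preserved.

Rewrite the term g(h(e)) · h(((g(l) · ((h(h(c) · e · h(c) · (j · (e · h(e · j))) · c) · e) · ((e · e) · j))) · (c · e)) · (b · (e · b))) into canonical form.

Canonicalize subterm:  h(((g(l) · ((h(h(c) · e · h(c) · (j · (e · h(e · j))) · c) · e) · ((e · e) · j))) · (c · e)) · (b · (e · b)))  →  h(b · b · c · g(l) · h(c · h(c) · h(c) · h(j) · j) · j)
Order the arguments:  g(h(e)) · h(b · b · c · g(l) · h(c · h(c) · h(c) · h(j) · j) · j)

Answer: g(h(e)) · h(b · b · c · g(l) · h(c · h(c) · h(c) · h(j) · j) · j)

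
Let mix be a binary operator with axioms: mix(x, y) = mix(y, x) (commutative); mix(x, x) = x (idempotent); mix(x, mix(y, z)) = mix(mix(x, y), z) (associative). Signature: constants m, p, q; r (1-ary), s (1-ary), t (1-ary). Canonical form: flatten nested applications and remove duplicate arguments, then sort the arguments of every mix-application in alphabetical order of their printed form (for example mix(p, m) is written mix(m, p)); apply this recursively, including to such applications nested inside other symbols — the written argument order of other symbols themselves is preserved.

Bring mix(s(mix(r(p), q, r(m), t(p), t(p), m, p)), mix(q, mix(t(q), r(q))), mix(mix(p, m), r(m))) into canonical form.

Answer: mix(m, p, q, r(m), r(q), s(mix(m, p, q, r(m), r(p), t(p))), t(q))

Derivation:
Merge nested applications:  mix(s(mix(r(p), q, r(m), t(p), t(p), m, p)), q, t(q), r(q), p, m, r(m))
Inside:  s(mix(r(p), q, r(m), t(p), t(p), m, p))  →  s(mix(m, p, q, r(m), r(p), t(p)))
Sort:  mix(m, p, q, r(m), r(q), s(mix(m, p, q, r(m), r(p), t(p))), t(q))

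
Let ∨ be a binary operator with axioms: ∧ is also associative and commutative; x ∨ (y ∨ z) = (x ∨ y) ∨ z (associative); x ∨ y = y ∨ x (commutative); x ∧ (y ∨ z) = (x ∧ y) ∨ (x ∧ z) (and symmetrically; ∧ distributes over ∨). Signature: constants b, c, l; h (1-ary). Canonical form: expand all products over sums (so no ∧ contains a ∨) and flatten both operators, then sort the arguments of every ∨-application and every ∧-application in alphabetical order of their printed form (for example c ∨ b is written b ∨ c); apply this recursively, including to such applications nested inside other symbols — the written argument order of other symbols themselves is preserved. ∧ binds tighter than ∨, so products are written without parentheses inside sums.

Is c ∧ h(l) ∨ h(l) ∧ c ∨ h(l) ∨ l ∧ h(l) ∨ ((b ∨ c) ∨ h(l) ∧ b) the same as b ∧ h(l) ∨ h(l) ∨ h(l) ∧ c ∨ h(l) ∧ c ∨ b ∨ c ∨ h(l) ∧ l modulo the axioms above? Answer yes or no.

Left:  c ∧ h(l) ∨ h(l) ∧ c ∨ h(l) ∨ l ∧ h(l) ∨ ((b ∨ c) ∨ h(l) ∧ b)
  Flatten:  c ∧ h(l) ∨ c ∧ h(l) ∨ h(l) ∨ h(l) ∧ l ∨ b ∨ c ∨ b ∧ h(l)
  Sort:  b ∨ b ∧ h(l) ∨ c ∨ c ∧ h(l) ∨ c ∧ h(l) ∨ h(l) ∨ h(l) ∧ l
Right:  b ∧ h(l) ∨ h(l) ∨ h(l) ∧ c ∨ h(l) ∧ c ∨ b ∨ c ∨ h(l) ∧ l
  Un-nest:  b ∧ h(l) ∨ h(l) ∨ c ∧ h(l) ∨ c ∧ h(l) ∨ b ∨ c ∨ h(l) ∧ l
  Sort arguments:  b ∨ b ∧ h(l) ∨ c ∨ c ∧ h(l) ∨ c ∧ h(l) ∨ h(l) ∨ h(l) ∧ l

Answer: yes — both canonical forms are b ∨ b ∧ h(l) ∨ c ∨ c ∧ h(l) ∨ c ∧ h(l) ∨ h(l) ∨ h(l) ∧ l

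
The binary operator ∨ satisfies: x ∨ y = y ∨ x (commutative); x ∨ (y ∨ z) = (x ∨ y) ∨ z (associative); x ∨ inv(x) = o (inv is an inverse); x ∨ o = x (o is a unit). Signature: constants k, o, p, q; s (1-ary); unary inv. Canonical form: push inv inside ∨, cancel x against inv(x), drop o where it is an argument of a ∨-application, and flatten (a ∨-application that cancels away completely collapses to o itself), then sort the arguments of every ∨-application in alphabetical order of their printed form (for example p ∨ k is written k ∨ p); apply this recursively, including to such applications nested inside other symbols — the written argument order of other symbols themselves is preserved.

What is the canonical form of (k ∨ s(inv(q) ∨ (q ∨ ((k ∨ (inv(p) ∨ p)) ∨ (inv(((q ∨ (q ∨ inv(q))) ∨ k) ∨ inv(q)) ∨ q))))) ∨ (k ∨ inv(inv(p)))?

Push inv inside:  distribute inv over ∨ and collapse double inv
Collect:  k ∨ k ∨ s(q) ∨ p
Sort:  k ∨ k ∨ p ∨ s(q)

Answer: k ∨ k ∨ p ∨ s(q)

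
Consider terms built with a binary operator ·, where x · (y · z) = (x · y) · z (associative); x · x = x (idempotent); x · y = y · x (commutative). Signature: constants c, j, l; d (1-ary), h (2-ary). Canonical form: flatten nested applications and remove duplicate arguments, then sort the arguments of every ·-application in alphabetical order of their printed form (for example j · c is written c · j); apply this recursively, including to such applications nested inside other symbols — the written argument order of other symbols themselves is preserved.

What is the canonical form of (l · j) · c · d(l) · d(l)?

Answer: c · d(l) · j · l

Derivation:
Flatten:  l · j · c · d(l) · d(l)
Drop duplicates:  drop duplicate d(l)
Sort arguments:  c · d(l) · j · l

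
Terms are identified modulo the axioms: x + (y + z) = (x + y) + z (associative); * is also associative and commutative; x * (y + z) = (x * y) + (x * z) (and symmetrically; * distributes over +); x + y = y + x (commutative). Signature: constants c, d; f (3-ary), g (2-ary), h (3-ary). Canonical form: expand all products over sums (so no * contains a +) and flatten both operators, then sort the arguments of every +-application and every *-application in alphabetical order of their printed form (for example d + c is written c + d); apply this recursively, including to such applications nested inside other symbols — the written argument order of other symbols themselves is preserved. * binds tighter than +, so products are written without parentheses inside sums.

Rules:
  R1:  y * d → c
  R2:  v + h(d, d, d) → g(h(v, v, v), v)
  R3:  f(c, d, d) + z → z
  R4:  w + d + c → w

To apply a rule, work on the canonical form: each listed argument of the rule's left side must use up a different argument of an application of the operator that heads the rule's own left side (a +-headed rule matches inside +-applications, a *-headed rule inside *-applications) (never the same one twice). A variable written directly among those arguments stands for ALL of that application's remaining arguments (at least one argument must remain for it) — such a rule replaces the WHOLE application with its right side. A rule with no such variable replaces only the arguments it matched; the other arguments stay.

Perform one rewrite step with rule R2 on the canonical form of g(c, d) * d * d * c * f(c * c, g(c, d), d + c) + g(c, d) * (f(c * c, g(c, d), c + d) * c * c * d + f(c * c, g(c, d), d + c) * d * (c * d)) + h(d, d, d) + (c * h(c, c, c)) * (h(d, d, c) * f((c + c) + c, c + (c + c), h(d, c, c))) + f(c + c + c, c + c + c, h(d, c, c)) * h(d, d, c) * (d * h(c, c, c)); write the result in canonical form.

Canonical form:  c * c * d * f(c * c, g(c, d), c + d) * g(c, d) + c * d * d * f(c * c, g(c, d), c + d) * g(c, d) + c * d * d * f(c * c, g(c, d), c + d) * g(c, d) + c * f(c + c + c, c + c + c, h(d, c, c)) * h(c, c, c) * h(d, d, c) + d * f(c + c + c, c + c + c, h(d, c, c)) * h(c, c, c) * h(d, d, c) + h(d, d, d)
R2 matches:  uses h(d, d, d);  v := c * c * d * f(c * c, g(c, d), c + d) * g(c, d) + c * d * d * f(c * c, g(c, d), c + d) * g(c, d) + c * d * d * f(c * c, g(c, d), c + d) * g(c, d) + c * f(c + c + c, c + c + c, h(d, c, c)) * h(c, c, c) * h(d, d, c) + d * f(c + c + c, c + c + c, h(d, c, c)) * h(c, c, c) * h(d, d, c)
Every leftover argument binds to the variable; the entire application is replaced.
Giving:  g(h(c * c * d * f(c * c, g(c, d), c + d) * g(c, d) + c * d * d * f(c * c, g(c, d), c + d) * g(c, d) + c * d * d * f(c * c, g(c, d), c + d) * g(c, d) + c * f(c + c + c, c + c + c, h(d, c, c)) * h(c, c, c) * h(d, d, c) + d * f(c + c + c, c + c + c, h(d, c, c)) * h(c, c, c) * h(d, d, c), c * c * d * f(c * c, g(c, d), c + d) * g(c, d) + c * d * d * f(c * c, g(c, d), c + d) * g(c, d) + c * d * d * f(c * c, g(c, d), c + d) * g(c, d) + c * f(c + c + c, c + c + c, h(d, c, c)) * h(c, c, c) * h(d, d, c) + d * f(c + c + c, c + c + c, h(d, c, c)) * h(c, c, c) * h(d, d, c), c * c * d * f(c * c, g(c, d), c + d) * g(c, d) + c * d * d * f(c * c, g(c, d), c + d) * g(c, d) + c * d * d * f(c * c, g(c, d), c + d) * g(c, d) + c * f(c + c + c, c + c + c, h(d, c, c)) * h(c, c, c) * h(d, d, c) + d * f(c + c + c, c + c + c, h(d, c, c)) * h(c, c, c) * h(d, d, c)), c * c * d * f(c * c, g(c, d), c + d) * g(c, d) + c * d * d * f(c * c, g(c, d), c + d) * g(c, d) + c * d * d * f(c * c, g(c, d), c + d) * g(c, d) + c * f(c + c + c, c + c + c, h(d, c, c)) * h(c, c, c) * h(d, d, c) + d * f(c + c + c, c + c + c, h(d, c, c)) * h(c, c, c) * h(d, d, c))

Answer: g(h(c * c * d * f(c * c, g(c, d), c + d) * g(c, d) + c * d * d * f(c * c, g(c, d), c + d) * g(c, d) + c * d * d * f(c * c, g(c, d), c + d) * g(c, d) + c * f(c + c + c, c + c + c, h(d, c, c)) * h(c, c, c) * h(d, d, c) + d * f(c + c + c, c + c + c, h(d, c, c)) * h(c, c, c) * h(d, d, c), c * c * d * f(c * c, g(c, d), c + d) * g(c, d) + c * d * d * f(c * c, g(c, d), c + d) * g(c, d) + c * d * d * f(c * c, g(c, d), c + d) * g(c, d) + c * f(c + c + c, c + c + c, h(d, c, c)) * h(c, c, c) * h(d, d, c) + d * f(c + c + c, c + c + c, h(d, c, c)) * h(c, c, c) * h(d, d, c), c * c * d * f(c * c, g(c, d), c + d) * g(c, d) + c * d * d * f(c * c, g(c, d), c + d) * g(c, d) + c * d * d * f(c * c, g(c, d), c + d) * g(c, d) + c * f(c + c + c, c + c + c, h(d, c, c)) * h(c, c, c) * h(d, d, c) + d * f(c + c + c, c + c + c, h(d, c, c)) * h(c, c, c) * h(d, d, c)), c * c * d * f(c * c, g(c, d), c + d) * g(c, d) + c * d * d * f(c * c, g(c, d), c + d) * g(c, d) + c * d * d * f(c * c, g(c, d), c + d) * g(c, d) + c * f(c + c + c, c + c + c, h(d, c, c)) * h(c, c, c) * h(d, d, c) + d * f(c + c + c, c + c + c, h(d, c, c)) * h(c, c, c) * h(d, d, c))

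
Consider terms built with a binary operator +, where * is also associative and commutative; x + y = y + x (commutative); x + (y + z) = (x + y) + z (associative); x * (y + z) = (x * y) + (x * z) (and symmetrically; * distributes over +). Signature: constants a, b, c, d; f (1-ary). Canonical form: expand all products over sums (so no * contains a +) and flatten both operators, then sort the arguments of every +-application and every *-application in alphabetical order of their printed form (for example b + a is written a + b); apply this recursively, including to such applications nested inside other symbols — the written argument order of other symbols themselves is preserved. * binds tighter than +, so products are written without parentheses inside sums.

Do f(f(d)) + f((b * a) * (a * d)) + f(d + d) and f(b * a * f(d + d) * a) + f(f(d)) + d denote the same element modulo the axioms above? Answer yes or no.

Answer: no — f(a * a * b * d) + f(d + d) + f(f(d)) vs d + f(a * a * b * f(d + d)) + f(f(d))

Derivation:
Left:  f(f(d)) + f((b * a) * (a * d)) + f(d + d)
  Un-nest:  f(f(d)) + f(a * a * b * d) + f(d + d)
  Order the arguments:  f(a * a * b * d) + f(d + d) + f(f(d))
Right:  f(b * a * f(d + d) * a) + f(f(d)) + d
  Merge nested applications:  f(a * a * b * f(d + d)) + f(f(d)) + d
  Sort:  d + f(a * a * b * f(d + d)) + f(f(d))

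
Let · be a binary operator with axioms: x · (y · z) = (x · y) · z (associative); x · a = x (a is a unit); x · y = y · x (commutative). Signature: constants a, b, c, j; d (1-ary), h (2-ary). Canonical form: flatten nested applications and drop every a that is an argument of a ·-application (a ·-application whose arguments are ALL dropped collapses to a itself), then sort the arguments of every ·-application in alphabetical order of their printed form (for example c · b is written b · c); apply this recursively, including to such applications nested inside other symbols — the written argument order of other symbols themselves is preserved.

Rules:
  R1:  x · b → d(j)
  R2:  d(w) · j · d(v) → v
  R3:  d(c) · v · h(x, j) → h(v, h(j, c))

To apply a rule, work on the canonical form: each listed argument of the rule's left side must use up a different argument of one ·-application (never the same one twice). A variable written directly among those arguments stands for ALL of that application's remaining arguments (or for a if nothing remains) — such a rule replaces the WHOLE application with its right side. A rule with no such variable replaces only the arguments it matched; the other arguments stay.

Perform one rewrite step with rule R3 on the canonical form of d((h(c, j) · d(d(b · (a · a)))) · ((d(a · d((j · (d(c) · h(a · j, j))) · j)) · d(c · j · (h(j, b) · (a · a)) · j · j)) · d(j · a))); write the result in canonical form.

Canonical form:  d(d(c · h(j, b) · j · j · j) · d(d(b)) · d(d(d(c) · h(j, j) · j · j)) · d(j) · h(c, j))
Apply R3:  consuming d(c), h(j, j);  v := j · j, x := j
The variable takes the whole remainder — replace the entire application.
Giving:  d(d(c · h(j, b) · j · j · j) · d(d(b)) · d(d(h(j · j, h(j, c)))) · d(j) · h(c, j))

Answer: d(d(c · h(j, b) · j · j · j) · d(d(b)) · d(d(h(j · j, h(j, c)))) · d(j) · h(c, j))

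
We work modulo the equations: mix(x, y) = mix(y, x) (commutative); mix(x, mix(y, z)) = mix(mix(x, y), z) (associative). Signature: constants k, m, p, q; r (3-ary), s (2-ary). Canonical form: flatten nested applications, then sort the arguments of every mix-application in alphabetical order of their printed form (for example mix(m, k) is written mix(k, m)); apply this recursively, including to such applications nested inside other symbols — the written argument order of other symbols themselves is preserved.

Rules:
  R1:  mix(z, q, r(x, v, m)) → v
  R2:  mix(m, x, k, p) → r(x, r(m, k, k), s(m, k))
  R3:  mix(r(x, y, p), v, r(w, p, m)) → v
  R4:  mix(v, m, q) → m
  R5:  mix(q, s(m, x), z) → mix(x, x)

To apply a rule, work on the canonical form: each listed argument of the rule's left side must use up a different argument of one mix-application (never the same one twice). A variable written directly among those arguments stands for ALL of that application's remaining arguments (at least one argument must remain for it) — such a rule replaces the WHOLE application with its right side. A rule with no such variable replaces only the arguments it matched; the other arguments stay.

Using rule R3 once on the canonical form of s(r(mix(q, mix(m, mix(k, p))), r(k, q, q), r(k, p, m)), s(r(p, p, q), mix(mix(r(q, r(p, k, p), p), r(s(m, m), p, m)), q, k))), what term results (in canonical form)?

Answer: s(r(mix(k, m, p, q), r(k, q, q), r(k, p, m)), s(r(p, p, q), mix(k, q)))

Derivation:
Canonical form:  s(r(mix(k, m, p, q), r(k, q, q), r(k, p, m)), s(r(p, p, q), mix(k, q, r(q, r(p, k, p), p), r(s(m, m), p, m))))
Match R3:  consume r(q, r(p, k, p), p), r(s(m, m), p, m);  v := mix(k, q), w := s(m, m), x := q, y := r(p, k, p)
Every leftover argument binds to the variable; the entire application is replaced.
Giving:  s(r(mix(k, m, p, q), r(k, q, q), r(k, p, m)), s(r(p, p, q), mix(k, q)))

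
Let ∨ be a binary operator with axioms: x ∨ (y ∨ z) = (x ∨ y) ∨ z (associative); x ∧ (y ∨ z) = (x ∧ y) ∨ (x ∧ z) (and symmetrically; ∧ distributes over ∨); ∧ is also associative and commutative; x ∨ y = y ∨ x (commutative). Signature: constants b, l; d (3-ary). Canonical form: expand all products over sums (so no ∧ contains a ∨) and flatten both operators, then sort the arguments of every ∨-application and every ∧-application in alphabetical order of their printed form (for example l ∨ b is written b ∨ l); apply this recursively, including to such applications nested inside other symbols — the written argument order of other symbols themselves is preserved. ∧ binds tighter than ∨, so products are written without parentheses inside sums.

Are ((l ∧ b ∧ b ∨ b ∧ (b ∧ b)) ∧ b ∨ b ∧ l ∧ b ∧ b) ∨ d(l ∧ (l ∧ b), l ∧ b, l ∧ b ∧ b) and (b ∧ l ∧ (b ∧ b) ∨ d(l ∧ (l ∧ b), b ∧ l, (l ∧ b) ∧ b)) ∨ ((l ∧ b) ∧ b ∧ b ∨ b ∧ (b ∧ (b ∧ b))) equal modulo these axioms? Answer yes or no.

Left:  ((l ∧ b ∧ b ∨ b ∧ (b ∧ b)) ∧ b ∨ b ∧ l ∧ b ∧ b) ∨ d(l ∧ (l ∧ b), l ∧ b, l ∧ b ∧ b)
  Expand products over sums:  b ∧ b ∧ b ∧ l ∨ b ∧ b ∧ b ∧ b ∨ b ∧ b ∧ b ∧ l ∨ d(b ∧ l ∧ l, b ∧ l, b ∧ b ∧ l)
  Order the arguments:  b ∧ b ∧ b ∧ b ∨ b ∧ b ∧ b ∧ l ∨ b ∧ b ∧ b ∧ l ∨ d(b ∧ l ∧ l, b ∧ l, b ∧ b ∧ l)
Right:  (b ∧ l ∧ (b ∧ b) ∨ d(l ∧ (l ∧ b), b ∧ l, (l ∧ b) ∧ b)) ∨ ((l ∧ b) ∧ b ∧ b ∨ b ∧ (b ∧ (b ∧ b)))
  Merge nested applications:  b ∧ b ∧ b ∧ l ∨ d(b ∧ l ∧ l, b ∧ l, b ∧ b ∧ l) ∨ b ∧ b ∧ b ∧ l ∨ b ∧ b ∧ b ∧ b
  Order the arguments:  b ∧ b ∧ b ∧ b ∨ b ∧ b ∧ b ∧ l ∨ b ∧ b ∧ b ∧ l ∨ d(b ∧ l ∧ l, b ∧ l, b ∧ b ∧ l)

Answer: yes — both canonical forms are b ∧ b ∧ b ∧ b ∨ b ∧ b ∧ b ∧ l ∨ b ∧ b ∧ b ∧ l ∨ d(b ∧ l ∧ l, b ∧ l, b ∧ b ∧ l)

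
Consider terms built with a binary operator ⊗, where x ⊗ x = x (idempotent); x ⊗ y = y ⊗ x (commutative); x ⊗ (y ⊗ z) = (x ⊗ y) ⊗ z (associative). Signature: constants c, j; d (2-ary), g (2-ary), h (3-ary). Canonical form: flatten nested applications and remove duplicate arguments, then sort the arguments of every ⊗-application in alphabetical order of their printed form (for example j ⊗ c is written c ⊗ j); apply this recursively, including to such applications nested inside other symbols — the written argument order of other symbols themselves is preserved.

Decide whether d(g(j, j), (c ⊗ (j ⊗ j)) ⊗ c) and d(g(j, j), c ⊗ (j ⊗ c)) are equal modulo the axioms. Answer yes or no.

Left:  d(g(j, j), (c ⊗ (j ⊗ j)) ⊗ c)
  Focus inside:  (c ⊗ (j ⊗ j)) ⊗ c
  Merge nested applications:  c ⊗ j ⊗ j ⊗ c
  Drop duplicates:  drop duplicate j, c
  Sort:  c ⊗ j
  Reassemble:  d(g(j, j), c ⊗ j)
Right:  d(g(j, j), c ⊗ (j ⊗ c))
  Work inside:  c ⊗ (j ⊗ c)
  Un-nest:  c ⊗ j ⊗ c
  Deduplicate:  drop duplicate c
  Order the arguments:  c ⊗ j
  Rebuild:  d(g(j, j), c ⊗ j)

Answer: yes — both canonical forms are d(g(j, j), c ⊗ j)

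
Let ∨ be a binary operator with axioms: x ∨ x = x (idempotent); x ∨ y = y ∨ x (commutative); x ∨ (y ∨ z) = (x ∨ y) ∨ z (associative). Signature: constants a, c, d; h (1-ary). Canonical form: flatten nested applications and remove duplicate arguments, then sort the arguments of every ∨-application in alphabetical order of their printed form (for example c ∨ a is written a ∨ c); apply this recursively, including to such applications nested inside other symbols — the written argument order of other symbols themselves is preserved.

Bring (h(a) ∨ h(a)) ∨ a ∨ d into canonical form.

Answer: a ∨ d ∨ h(a)

Derivation:
Merge nested applications:  h(a) ∨ h(a) ∨ a ∨ d
Idempotence:  drop duplicate h(a)
Sort:  a ∨ d ∨ h(a)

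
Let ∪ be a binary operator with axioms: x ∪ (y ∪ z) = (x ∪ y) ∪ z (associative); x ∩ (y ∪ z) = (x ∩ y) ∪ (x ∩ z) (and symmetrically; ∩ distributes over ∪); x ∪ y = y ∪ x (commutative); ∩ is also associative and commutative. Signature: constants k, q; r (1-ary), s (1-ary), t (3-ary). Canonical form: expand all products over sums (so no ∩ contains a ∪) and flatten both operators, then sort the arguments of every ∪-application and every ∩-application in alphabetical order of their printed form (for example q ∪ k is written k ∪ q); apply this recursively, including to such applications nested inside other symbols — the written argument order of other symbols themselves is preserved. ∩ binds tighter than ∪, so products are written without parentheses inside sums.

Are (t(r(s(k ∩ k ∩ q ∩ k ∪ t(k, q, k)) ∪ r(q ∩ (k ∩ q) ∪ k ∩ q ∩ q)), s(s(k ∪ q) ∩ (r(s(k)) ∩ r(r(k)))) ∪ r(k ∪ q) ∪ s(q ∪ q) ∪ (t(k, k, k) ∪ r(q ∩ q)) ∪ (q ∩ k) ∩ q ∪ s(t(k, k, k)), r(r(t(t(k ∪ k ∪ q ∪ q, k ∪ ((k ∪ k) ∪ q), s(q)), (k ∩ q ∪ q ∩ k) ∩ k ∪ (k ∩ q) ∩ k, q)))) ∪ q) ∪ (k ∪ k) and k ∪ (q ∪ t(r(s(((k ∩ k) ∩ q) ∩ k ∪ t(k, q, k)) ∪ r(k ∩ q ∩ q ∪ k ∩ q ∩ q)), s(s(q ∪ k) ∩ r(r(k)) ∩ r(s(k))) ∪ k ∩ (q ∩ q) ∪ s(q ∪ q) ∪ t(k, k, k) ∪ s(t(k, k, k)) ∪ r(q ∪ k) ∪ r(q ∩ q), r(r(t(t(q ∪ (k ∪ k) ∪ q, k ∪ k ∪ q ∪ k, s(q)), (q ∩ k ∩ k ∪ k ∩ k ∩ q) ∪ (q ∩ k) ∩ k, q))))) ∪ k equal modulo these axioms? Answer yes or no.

Answer: yes — both canonical forms are k ∪ k ∪ q ∪ t(r(r(k ∩ q ∩ q ∪ k ∩ q ∩ q) ∪ s(k ∩ k ∩ k ∩ q ∪ t(k, q, k))), k ∩ q ∩ q ∪ r(k ∪ q) ∪ r(q ∩ q) ∪ s(q ∪ q) ∪ s(r(r(k)) ∩ r(s(k)) ∩ s(k ∪ q)) ∪ s(t(k, k, k)) ∪ t(k, k, k), r(r(t(t(k ∪ k ∪ q ∪ q, k ∪ k ∪ k ∪ q, s(q)), k ∩ k ∩ q ∪ k ∩ k ∩ q ∪ k ∩ k ∩ q, q))))

Derivation:
Left:  (t(r(s(k ∩ k ∩ q ∩ k ∪ t(k, q, k)) ∪ r(q ∩ (k ∩ q) ∪ k ∩ q ∩ q)), s(s(k ∪ q) ∩ (r(s(k)) ∩ r(r(k)))) ∪ r(k ∪ q) ∪ s(q ∪ q) ∪ (t(k, k, k) ∪ r(q ∩ q)) ∪ (q ∩ k) ∩ q ∪ s(t(k, k, k)), r(r(t(t(k ∪ k ∪ q ∪ q, k ∪ ((k ∪ k) ∪ q), s(q)), (k ∩ q ∪ q ∩ k) ∩ k ∪ (k ∩ q) ∩ k, q)))) ∪ q) ∪ (k ∪ k)
  Expand:  t(r(r(k ∩ q ∩ q ∪ k ∩ q ∩ q) ∪ s(k ∩ k ∩ k ∩ q ∪ t(k, q, k))), k ∩ q ∩ q ∪ r(k ∪ q) ∪ r(q ∩ q) ∪ s(q ∪ q) ∪ s(r(r(k)) ∩ r(s(k)) ∩ s(k ∪ q)) ∪ s(t(k, k, k)) ∪ t(k, k, k), r(r(t(t(k ∪ k ∪ q ∪ q, k ∪ k ∪ k ∪ q, s(q)), k ∩ k ∩ q ∪ k ∩ k ∩ q ∪ k ∩ k ∩ q, q)))) ∪ q ∪ k ∪ k
  Sort:  k ∪ k ∪ q ∪ t(r(r(k ∩ q ∩ q ∪ k ∩ q ∩ q) ∪ s(k ∩ k ∩ k ∩ q ∪ t(k, q, k))), k ∩ q ∩ q ∪ r(k ∪ q) ∪ r(q ∩ q) ∪ s(q ∪ q) ∪ s(r(r(k)) ∩ r(s(k)) ∩ s(k ∪ q)) ∪ s(t(k, k, k)) ∪ t(k, k, k), r(r(t(t(k ∪ k ∪ q ∪ q, k ∪ k ∪ k ∪ q, s(q)), k ∩ k ∩ q ∪ k ∩ k ∩ q ∪ k ∩ k ∩ q, q))))
Right:  k ∪ (q ∪ t(r(s(((k ∩ k) ∩ q) ∩ k ∪ t(k, q, k)) ∪ r(k ∩ q ∩ q ∪ k ∩ q ∩ q)), s(s(q ∪ k) ∩ r(r(k)) ∩ r(s(k))) ∪ k ∩ (q ∩ q) ∪ s(q ∪ q) ∪ t(k, k, k) ∪ s(t(k, k, k)) ∪ r(q ∪ k) ∪ r(q ∩ q), r(r(t(t(q ∪ (k ∪ k) ∪ q, k ∪ k ∪ q ∪ k, s(q)), (q ∩ k ∩ k ∪ k ∩ k ∩ q) ∪ (q ∩ k) ∩ k, q))))) ∪ k
  Flatten:  k ∪ q ∪ t(r(r(k ∩ q ∩ q ∪ k ∩ q ∩ q) ∪ s(k ∩ k ∩ k ∩ q ∪ t(k, q, k))), k ∩ q ∩ q ∪ r(k ∪ q) ∪ r(q ∩ q) ∪ s(q ∪ q) ∪ s(r(r(k)) ∩ r(s(k)) ∩ s(k ∪ q)) ∪ s(t(k, k, k)) ∪ t(k, k, k), r(r(t(t(k ∪ k ∪ q ∪ q, k ∪ k ∪ k ∪ q, s(q)), k ∩ k ∩ q ∪ k ∩ k ∩ q ∪ k ∩ k ∩ q, q)))) ∪ k
  Sort arguments:  k ∪ k ∪ q ∪ t(r(r(k ∩ q ∩ q ∪ k ∩ q ∩ q) ∪ s(k ∩ k ∩ k ∩ q ∪ t(k, q, k))), k ∩ q ∩ q ∪ r(k ∪ q) ∪ r(q ∩ q) ∪ s(q ∪ q) ∪ s(r(r(k)) ∩ r(s(k)) ∩ s(k ∪ q)) ∪ s(t(k, k, k)) ∪ t(k, k, k), r(r(t(t(k ∪ k ∪ q ∪ q, k ∪ k ∪ k ∪ q, s(q)), k ∩ k ∩ q ∪ k ∩ k ∩ q ∪ k ∩ k ∩ q, q))))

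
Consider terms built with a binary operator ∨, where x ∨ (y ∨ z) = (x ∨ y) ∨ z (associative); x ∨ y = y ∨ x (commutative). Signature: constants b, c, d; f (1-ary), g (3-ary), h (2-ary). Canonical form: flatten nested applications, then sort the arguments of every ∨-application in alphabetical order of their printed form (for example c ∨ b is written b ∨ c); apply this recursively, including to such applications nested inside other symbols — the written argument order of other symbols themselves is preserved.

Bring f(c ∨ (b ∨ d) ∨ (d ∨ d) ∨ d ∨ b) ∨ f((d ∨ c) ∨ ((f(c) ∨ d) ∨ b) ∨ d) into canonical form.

Inside:  f(c ∨ (b ∨ d) ∨ (d ∨ d) ∨ d ∨ b)  →  f(b ∨ b ∨ c ∨ d ∨ d ∨ d ∨ d)
Canonicalize subterm:  f((d ∨ c) ∨ ((f(c) ∨ d) ∨ b) ∨ d)  →  f(b ∨ c ∨ d ∨ d ∨ d ∨ f(c))
Sort:  f(b ∨ b ∨ c ∨ d ∨ d ∨ d ∨ d) ∨ f(b ∨ c ∨ d ∨ d ∨ d ∨ f(c))

Answer: f(b ∨ b ∨ c ∨ d ∨ d ∨ d ∨ d) ∨ f(b ∨ c ∨ d ∨ d ∨ d ∨ f(c))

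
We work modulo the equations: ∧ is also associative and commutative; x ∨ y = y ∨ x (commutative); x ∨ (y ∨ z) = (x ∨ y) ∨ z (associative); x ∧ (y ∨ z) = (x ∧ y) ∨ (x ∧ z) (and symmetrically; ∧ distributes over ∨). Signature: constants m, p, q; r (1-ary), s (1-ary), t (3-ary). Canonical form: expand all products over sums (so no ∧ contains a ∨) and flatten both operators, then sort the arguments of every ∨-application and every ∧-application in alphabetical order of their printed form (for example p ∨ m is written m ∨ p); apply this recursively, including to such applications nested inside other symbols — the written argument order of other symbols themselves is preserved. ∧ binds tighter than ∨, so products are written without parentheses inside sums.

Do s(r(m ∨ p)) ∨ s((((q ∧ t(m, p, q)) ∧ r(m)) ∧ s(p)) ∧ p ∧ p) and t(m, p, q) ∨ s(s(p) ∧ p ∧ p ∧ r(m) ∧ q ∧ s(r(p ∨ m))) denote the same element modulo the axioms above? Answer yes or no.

Left:  s(r(m ∨ p)) ∨ s((((q ∧ t(m, p, q)) ∧ r(m)) ∧ s(p)) ∧ p ∧ p)
  Flatten:  s(r(m ∨ p)) ∨ s(p ∧ p ∧ q ∧ r(m) ∧ s(p) ∧ t(m, p, q))
  Order the arguments:  s(p ∧ p ∧ q ∧ r(m) ∧ s(p) ∧ t(m, p, q)) ∨ s(r(m ∨ p))
Right:  t(m, p, q) ∨ s(s(p) ∧ p ∧ p ∧ r(m) ∧ q ∧ s(r(p ∨ m)))
  Un-nest:  t(m, p, q) ∨ s(p ∧ p ∧ q ∧ r(m) ∧ s(p) ∧ s(r(m ∨ p)))
  Order the arguments:  s(p ∧ p ∧ q ∧ r(m) ∧ s(p) ∧ s(r(m ∨ p))) ∨ t(m, p, q)

Answer: no — s(p ∧ p ∧ q ∧ r(m) ∧ s(p) ∧ t(m, p, q)) ∨ s(r(m ∨ p)) vs s(p ∧ p ∧ q ∧ r(m) ∧ s(p) ∧ s(r(m ∨ p))) ∨ t(m, p, q)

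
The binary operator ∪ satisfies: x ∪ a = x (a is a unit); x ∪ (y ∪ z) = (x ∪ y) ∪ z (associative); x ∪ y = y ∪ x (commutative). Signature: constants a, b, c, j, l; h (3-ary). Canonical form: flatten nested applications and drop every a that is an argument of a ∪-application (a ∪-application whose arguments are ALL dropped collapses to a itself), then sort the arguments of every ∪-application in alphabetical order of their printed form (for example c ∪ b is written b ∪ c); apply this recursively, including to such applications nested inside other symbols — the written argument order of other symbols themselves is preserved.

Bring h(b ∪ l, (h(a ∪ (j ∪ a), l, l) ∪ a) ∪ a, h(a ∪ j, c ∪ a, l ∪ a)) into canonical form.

Work inside:  (h(a ∪ (j ∪ a), l, l) ∪ a) ∪ a
Un-nest:  h(a ∪ (j ∪ a), l, l) ∪ a ∪ a
Canonicalize subterm:  h(a ∪ (j ∪ a), l, l)  →  h(j, l, l)
Drop the unit:  drop a (×2)
Sort arguments:  h(j, l, l)
Reassemble:  h(b ∪ l, h(j, l, l), h(j, c, l))

Answer: h(b ∪ l, h(j, l, l), h(j, c, l))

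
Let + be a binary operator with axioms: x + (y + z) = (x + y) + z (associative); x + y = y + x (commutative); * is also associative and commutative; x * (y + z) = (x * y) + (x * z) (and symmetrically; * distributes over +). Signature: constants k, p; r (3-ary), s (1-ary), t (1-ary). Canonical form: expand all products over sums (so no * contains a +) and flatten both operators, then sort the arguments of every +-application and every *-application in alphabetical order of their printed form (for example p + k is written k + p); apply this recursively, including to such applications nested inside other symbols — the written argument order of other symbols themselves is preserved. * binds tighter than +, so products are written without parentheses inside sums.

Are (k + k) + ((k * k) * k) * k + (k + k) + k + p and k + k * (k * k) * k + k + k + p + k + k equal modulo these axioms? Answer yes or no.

Answer: yes — both canonical forms are k + k + k + k + k + k * k * k * k + p

Derivation:
Left:  (k + k) + ((k * k) * k) * k + (k + k) + k + p
  Merge nested applications:  k + k + k * k * k * k + k + k + k + p
  Order the arguments:  k + k + k + k + k + k * k * k * k + p
Right:  k + k * (k * k) * k + k + k + p + k + k
  Un-nest:  k + k * k * k * k + k + k + p + k + k
  Sort arguments:  k + k + k + k + k + k * k * k * k + p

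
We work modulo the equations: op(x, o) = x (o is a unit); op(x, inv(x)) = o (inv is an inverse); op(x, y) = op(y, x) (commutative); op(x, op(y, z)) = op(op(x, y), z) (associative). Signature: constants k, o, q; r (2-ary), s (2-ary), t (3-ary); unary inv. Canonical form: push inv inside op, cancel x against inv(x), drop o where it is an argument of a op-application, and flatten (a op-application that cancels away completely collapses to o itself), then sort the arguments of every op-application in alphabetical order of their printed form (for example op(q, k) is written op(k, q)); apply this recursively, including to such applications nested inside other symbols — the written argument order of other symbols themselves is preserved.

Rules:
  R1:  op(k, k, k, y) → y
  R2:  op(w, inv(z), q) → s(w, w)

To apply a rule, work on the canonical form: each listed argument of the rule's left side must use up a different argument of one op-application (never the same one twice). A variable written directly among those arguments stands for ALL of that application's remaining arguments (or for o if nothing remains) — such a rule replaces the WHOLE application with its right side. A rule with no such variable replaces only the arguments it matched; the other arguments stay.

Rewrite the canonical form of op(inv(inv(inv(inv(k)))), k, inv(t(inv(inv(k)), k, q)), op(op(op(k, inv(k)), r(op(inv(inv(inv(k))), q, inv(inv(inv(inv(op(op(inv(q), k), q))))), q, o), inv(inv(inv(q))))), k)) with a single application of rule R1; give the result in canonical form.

Answer: op(inv(t(k, k, q)), r(op(q, q), inv(q)))

Derivation:
Canonical form:  op(inv(t(k, k, q)), k, k, k, r(op(q, q), inv(q)))
Match R1:  consume k, k, k;  y := op(inv(t(k, k, q)), r(op(q, q), inv(q)))
The variable takes the whole remainder — replace the entire application.
New term:  op(inv(t(k, k, q)), r(op(q, q), inv(q)))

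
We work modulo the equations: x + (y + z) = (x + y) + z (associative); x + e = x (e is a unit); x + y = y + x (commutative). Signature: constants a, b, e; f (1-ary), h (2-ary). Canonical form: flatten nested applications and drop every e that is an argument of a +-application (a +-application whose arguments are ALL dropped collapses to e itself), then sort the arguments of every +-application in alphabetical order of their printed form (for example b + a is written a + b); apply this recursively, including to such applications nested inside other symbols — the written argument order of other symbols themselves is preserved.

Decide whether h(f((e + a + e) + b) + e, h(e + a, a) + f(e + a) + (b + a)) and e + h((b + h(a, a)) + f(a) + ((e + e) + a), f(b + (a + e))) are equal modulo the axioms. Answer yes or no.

Left:  h(f((e + a + e) + b) + e, h(e + a, a) + f(e + a) + (b + a))
  Work inside:  h(e + a, a) + f(e + a) + (b + a)
  Un-nest:  h(e + a, a) + f(e + a) + b + a
  Simplify inside:  h(e + a, a)  →  h(a, a)
  Canonicalize subterm:  f(e + a)  →  f(a)
  Sort arguments:  a + b + f(a) + h(a, a)
  Put back:  h(f(a + b), a + b + f(a) + h(a, a))
Right:  e + h((b + h(a, a)) + f(a) + ((e + e) + a), f(b + (a + e)))
  Simplify inside:  h((b + h(a, a)) + f(a) + ((e + e) + a), f(b + (a + e)))  →  h(a + b + f(a) + h(a, a), f(a + b))
  Drop the unit:  drop e
  Sort:  h(a + b + f(a) + h(a, a), f(a + b))

Answer: no — h(f(a + b), a + b + f(a) + h(a, a)) vs h(a + b + f(a) + h(a, a), f(a + b))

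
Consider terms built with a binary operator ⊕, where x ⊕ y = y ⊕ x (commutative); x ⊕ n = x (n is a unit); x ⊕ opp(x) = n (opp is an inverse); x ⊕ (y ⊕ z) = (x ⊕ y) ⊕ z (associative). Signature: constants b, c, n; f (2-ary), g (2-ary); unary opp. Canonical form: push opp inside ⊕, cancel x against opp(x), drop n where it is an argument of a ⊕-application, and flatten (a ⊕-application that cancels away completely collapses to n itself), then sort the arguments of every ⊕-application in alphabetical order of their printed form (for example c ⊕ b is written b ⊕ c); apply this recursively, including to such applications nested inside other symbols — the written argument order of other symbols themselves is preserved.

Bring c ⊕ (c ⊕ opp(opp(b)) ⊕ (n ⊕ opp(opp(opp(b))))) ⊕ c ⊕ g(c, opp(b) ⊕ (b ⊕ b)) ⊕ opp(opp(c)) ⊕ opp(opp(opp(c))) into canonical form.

Push opp inside:  distribute opp over ⊕ and collapse double opp
Inverses cancel:  b cancels
Collect:  c ⊕ c ⊕ c ⊕ g(c, b)

Answer: c ⊕ c ⊕ c ⊕ g(c, b)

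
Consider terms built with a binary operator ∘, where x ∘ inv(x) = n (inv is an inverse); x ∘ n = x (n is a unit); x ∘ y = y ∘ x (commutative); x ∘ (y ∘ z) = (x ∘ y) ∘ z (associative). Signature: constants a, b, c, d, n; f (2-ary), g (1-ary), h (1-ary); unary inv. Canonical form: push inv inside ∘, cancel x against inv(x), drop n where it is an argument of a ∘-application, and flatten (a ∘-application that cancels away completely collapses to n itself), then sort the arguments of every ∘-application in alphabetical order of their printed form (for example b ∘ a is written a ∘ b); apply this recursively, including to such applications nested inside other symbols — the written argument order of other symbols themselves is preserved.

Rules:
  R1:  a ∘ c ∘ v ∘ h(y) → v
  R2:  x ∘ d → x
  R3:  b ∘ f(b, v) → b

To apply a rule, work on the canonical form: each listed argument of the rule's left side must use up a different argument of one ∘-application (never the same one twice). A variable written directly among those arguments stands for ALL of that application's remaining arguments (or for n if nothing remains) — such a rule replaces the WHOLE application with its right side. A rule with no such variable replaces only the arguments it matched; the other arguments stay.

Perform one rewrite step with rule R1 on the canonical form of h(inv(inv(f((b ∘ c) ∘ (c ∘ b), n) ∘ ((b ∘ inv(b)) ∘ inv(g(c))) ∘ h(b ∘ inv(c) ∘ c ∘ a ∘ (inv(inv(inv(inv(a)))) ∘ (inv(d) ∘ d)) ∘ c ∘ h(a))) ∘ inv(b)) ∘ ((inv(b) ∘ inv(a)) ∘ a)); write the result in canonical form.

Canonical form:  h(f(b ∘ b ∘ c ∘ c, n) ∘ h(a ∘ a ∘ b ∘ c ∘ h(a)) ∘ inv(g(c)))
R1 matches:  uses a, c, h(a);  v := a ∘ b, y := a
Every leftover argument binds to the variable; the entire application is replaced.
New term:  h(f(b ∘ b ∘ c ∘ c, n) ∘ h(a ∘ b) ∘ inv(g(c)))

Answer: h(f(b ∘ b ∘ c ∘ c, n) ∘ h(a ∘ b) ∘ inv(g(c)))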